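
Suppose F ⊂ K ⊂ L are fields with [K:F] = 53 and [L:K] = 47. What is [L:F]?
[L:F] = 2491

The tower law says that for any tower of field extensions F ⊂ K ⊂ L with finite degrees, [L:F] = [L:K] · [K:F]. Here this gives [L:F] = 47 · 53 = 2491.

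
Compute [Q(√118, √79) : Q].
[Q(√118, √79) : Q] = 4

[Q(√118):Q] = 2 (min poly x^2 - 118, irreducible since 118 is squarefree > 1). For the top step, suppose √79 ∈ Q(√118), say √79 = c + d√118 with c, d ∈ Q. Squaring: 79 = c^2 + 118d^2 + 2cd√118. Since √118 ∉ Q this forces 2cd = 0. If d = 0 then √79 = c ∈ Q, contradicting 79 squarefree > 1. If c = 0 then 79 = 118d^2, so 118·79 = (118d)^2 is a perfect square in Q — but 118·79 = 9322 is not a perfect square (since 118 and 79 are distinct squarefree integers). Contradiction. Hence √79 ∉ Q(√118), so x^2 - 79 stays irreducible over Q(√118) and [Q(√118, √79) : Q(√118)] = 2. By the tower law, [Q(√118, √79) : Q] = 2 · 2 = 4.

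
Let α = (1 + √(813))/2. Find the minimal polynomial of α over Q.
m_α(x) = x^2 - x - 203

From 2α - 1 = √(813), squaring gives (2α - 1)^2 = 813, i.e. 4α^2 - 4α + 1 = 813, so α^2 - α + (1 - 813)/4 = 0. Since 813 ≡ 1 (mod 4), (1 - 813)/4 = -203 ∈ Z. The polynomial x^2 - x - 203 has discriminant 1 - 4·(-203) = 813, which is not a perfect square in Q (d = 813 is squarefree and ≠ 1), so x^2 - x - 203 is irreducible over Q. It is the minimal polynomial of α.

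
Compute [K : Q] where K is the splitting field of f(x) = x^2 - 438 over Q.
[K : Q] = 2

f(x) = x^2 - 438 factors as (x - √438)(x + √438). The splitting field is K = Q(√438). Since 438 is squarefree and > 1, it is not a perfect square, so x^2 - 438 is irreducible over Q and [Q(√438) : Q] = 2. Hence [K : Q] = 2.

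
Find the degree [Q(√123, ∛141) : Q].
[Q(√123, ∛141) : Q] = 6

Let L = Q(√123, ∛141). Since Q(√123) ⊂ L and [Q(√123):Q] = 2, the tower law gives 2 | [L:Q]. Likewise Q(∛141) ⊂ L with [Q(∛141):Q] = 3 (because 141 is not a perfect cube), so 3 | [L:Q]. As gcd(2,3) = 1, [L:Q] is divisible by 6. Conversely L is generated over Q by √123 and ∛141, so [L:Q] ≤ 2·3 = 6. Therefore [Q(√123, ∛141) : Q] = 6.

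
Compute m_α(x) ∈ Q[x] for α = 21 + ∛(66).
m_α(x) = x^3 - 63x^2 + 1323x - 9327

Set β = α - 21 = ∛(66), so β^3 = 66. Then (α - 21)^3 - 66 = 0, i.e. α is a root of g(x) = (x - 21)^3 - 66 = x^3 - 63x^2 + 1323x - 9327. Since g(x) = h(x - 21) where h(x) = x^3 - 66, and h is irreducible over Q (because 66 is not a perfect cube, so h has no rational root, and a monic cubic with no rational root is irreducible), g is also irreducible (irreducibility is preserved under the substitution x → x - 21). Hence m_α(x) = x^3 - 63x^2 + 1323x - 9327.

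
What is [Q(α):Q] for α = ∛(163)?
[Q(α):Q] = 3

The minimal polynomial of α is x^3 - 163, irreducible over Q since 163 is not a perfect cube (so x^3 - 163 has no rational root). Hence [Q(α):Q] = deg(m_α) = 3.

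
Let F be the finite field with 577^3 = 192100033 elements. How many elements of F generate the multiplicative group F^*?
There are φ(192100032) = 60652800 primitive elements

F_q^* is cyclic of order q - 1 = 192100032. A cyclic group of order m has exactly φ(m) generators. Here m = 192100032 = 2^6 · 3^3 · 19 · 5851, so the number of primitive elements is φ(192100032) = 60652800.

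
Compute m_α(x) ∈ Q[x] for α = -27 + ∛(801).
m_α(x) = x^3 + 81x^2 + 2187x + 18882

Set β = α + 27 = ∛(801), so β^3 = 801. Then (α + 27)^3 - 801 = 0, i.e. α is a root of g(x) = (x + 27)^3 - 801 = x^3 + 81x^2 + 2187x + 18882. Since g(x) = h(x + 27) where h(x) = x^3 - 801, and h is irreducible over Q (because 801 is not a perfect cube, so h has no rational root, and a monic cubic with no rational root is irreducible), g is also irreducible (irreducibility is preserved under the substitution x → x + 27). Hence m_α(x) = x^3 + 81x^2 + 2187x + 18882.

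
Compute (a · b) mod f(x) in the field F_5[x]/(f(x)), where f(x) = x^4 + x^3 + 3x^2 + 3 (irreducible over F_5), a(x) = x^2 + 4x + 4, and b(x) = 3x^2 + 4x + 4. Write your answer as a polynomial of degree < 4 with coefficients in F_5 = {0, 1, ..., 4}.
a · b ≡ 3x^3 + 3x^2 + 2x + 2 (mod f(x))

Multiply in F_5[x]: a(x)·b(x) = (x^2 + 4x + 4)·(3x^2 + 4x + 4) = 3x^4 + x^3 + 2x^2 + 2x + 1. This has degree ≥ 4, so divide by f(x) over F_5: 3x^4 + x^3 + 2x^2 + 2x + 1 = (3)·(x^4 + x^3 + 3x^2 + 3) + (3x^3 + 3x^2 + 2x + 2). Hence a·b ≡ 3x^3 + 3x^2 + 2x + 2 (mod f). (F_5[x]/(f) is a field with 5^4 = 625 elements since f is irreducible of degree 4.)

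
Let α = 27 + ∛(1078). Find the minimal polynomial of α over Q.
m_α(x) = x^3 - 81x^2 + 2187x - 20761

Set β = α - 27 = ∛(1078), so β^3 = 1078. Then (α - 27)^3 - 1078 = 0, i.e. α is a root of g(x) = (x - 27)^3 - 1078 = x^3 - 81x^2 + 2187x - 20761. Since g(x) = h(x - 27) where h(x) = x^3 - 1078, and h is irreducible over Q (because 1078 is not a perfect cube, so h has no rational root, and a monic cubic with no rational root is irreducible), g is also irreducible (irreducibility is preserved under the substitution x → x - 27). Hence m_α(x) = x^3 - 81x^2 + 2187x - 20761.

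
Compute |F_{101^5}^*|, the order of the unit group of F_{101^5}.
|F_{101^5}^*| = 10510100500

F_{101^5} has 101^5 = 10510100501 elements; its multiplicative group consists of all nonzero elements, so |F_{101^5}^*| = 10510100501 - 1 = 10510100500. (It is cyclic since any finite subgroup of the multiplicative group of a field is cyclic.)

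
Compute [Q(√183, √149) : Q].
[Q(√183, √149) : Q] = 4

[Q(√183):Q] = 2 (min poly x^2 - 183, irreducible since 183 is squarefree > 1). For the top step, suppose √149 ∈ Q(√183), say √149 = c + d√183 with c, d ∈ Q. Squaring: 149 = c^2 + 183d^2 + 2cd√183. Since √183 ∉ Q this forces 2cd = 0. If d = 0 then √149 = c ∈ Q, contradicting 149 squarefree > 1. If c = 0 then 149 = 183d^2, so 183·149 = (183d)^2 is a perfect square in Q — but 183·149 = 27267 is not a perfect square (since 183 and 149 are distinct squarefree integers). Contradiction. Hence √149 ∉ Q(√183), so x^2 - 149 stays irreducible over Q(√183) and [Q(√183, √149) : Q(√183)] = 2. By the tower law, [Q(√183, √149) : Q] = 2 · 2 = 4.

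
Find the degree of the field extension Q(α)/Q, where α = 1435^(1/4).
[Q(α):Q] = 4

α is a root of x^4 - 1435. By Eisenstein's criterion at the prime p = 5 (which divides the constant term 1435 but p^2 = 25 does not, since 1435 is squarefree), x^4 - 1435 is irreducible over Q. Hence [Q(α):Q] = 4.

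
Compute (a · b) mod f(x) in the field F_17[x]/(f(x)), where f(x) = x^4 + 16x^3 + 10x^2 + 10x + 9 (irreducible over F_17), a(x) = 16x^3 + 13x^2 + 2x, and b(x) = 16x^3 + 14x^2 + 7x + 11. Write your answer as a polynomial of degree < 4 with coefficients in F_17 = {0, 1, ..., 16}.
a · b ≡ 2x^3 + 7x^2 + 8x + 8 (mod f(x))

Multiply in F_17[x]: a(x)·b(x) = (16x^3 + 13x^2 + 2x)·(16x^3 + 14x^2 + 7x + 11) = x^6 + 7x^5 + 3x^4 + 6x^3 + 4x^2 + 5x. This has degree ≥ 4, so divide by f(x) over F_17: x^6 + 7x^5 + 3x^4 + 6x^3 + 4x^2 + 5x = (x^2 + 8x + 1)·(x^4 + 16x^3 + 10x^2 + 10x + 9) + (2x^3 + 7x^2 + 8x + 8). Hence a·b ≡ 2x^3 + 7x^2 + 8x + 8 (mod f). (F_17[x]/(f) is a field with 17^4 = 83521 elements since f is irreducible of degree 4.)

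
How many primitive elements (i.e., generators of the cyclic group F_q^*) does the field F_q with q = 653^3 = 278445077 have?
There are φ(278445076) = 103716288 primitive elements

F_q^* is cyclic of order q - 1 = 278445076. A cyclic group of order m has exactly φ(m) generators. Here m = 278445076 = 2^2 · 7 · 13^2 · 19^2 · 163, so the number of primitive elements is φ(278445076) = 103716288.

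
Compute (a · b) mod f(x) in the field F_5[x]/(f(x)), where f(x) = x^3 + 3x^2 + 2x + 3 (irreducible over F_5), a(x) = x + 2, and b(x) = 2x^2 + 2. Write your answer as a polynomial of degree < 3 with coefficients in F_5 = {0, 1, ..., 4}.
a · b ≡ 3x^2 + 3x + 3 (mod f(x))

Multiply in F_5[x]: a(x)·b(x) = (x + 2)·(2x^2 + 2) = 2x^3 + 4x^2 + 2x + 4. This has degree ≥ 3, so divide by f(x) over F_5: 2x^3 + 4x^2 + 2x + 4 = (2)·(x^3 + 3x^2 + 2x + 3) + (3x^2 + 3x + 3). Hence a·b ≡ 3x^2 + 3x + 3 (mod f). (F_5[x]/(f) is a field with 5^3 = 125 elements since f is irreducible of degree 3.)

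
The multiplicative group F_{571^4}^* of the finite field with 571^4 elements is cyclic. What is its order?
|F_{571^4}^*| = 106302733680

F_{571^4} has 571^4 = 106302733681 elements; its multiplicative group consists of all nonzero elements, so |F_{571^4}^*| = 106302733681 - 1 = 106302733680. (It is cyclic since any finite subgroup of the multiplicative group of a field is cyclic.)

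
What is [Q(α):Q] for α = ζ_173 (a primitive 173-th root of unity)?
[Q(α):Q] = 172

The minimal polynomial of ζ_173 over Q is the 173-th cyclotomic polynomial Φ_173(x), which is irreducible over Q and has degree φ(173) = 172. Hence [Q(α):Q] = φ(173) = 172.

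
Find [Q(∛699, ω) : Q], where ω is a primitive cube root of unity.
[Q(∛699, ω) : Q] = 6

[Q(∛699):Q] = 3 (min poly x^3 - 699, irreducible since 699 is not a perfect cube). [Q(ω):Q] = 2 (min poly x^2 + x + 1). Since Q(∛699) ⊂ R and ω ∉ R, we have ω ∉ Q(∛699), so x^2 + x + 1 remains irreducible over Q(∛699) and [Q(∛699, ω) : Q(∛699)] = 2. By the tower law, [Q(∛699, ω) : Q] = 3 · 2 = 6. (In fact Q(∛699, ω) is the splitting field of x^3 - 699 over Q.)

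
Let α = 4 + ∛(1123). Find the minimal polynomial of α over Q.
m_α(x) = x^3 - 12x^2 + 48x - 1187

Set β = α - 4 = ∛(1123), so β^3 = 1123. Then (α - 4)^3 - 1123 = 0, i.e. α is a root of g(x) = (x - 4)^3 - 1123 = x^3 - 12x^2 + 48x - 1187. Since g(x) = h(x - 4) where h(x) = x^3 - 1123, and h is irreducible over Q (because 1123 is not a perfect cube, so h has no rational root, and a monic cubic with no rational root is irreducible), g is also irreducible (irreducibility is preserved under the substitution x → x - 4). Hence m_α(x) = x^3 - 12x^2 + 48x - 1187.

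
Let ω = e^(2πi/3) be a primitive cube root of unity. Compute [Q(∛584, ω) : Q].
[Q(∛584, ω) : Q] = 6

[Q(∛584):Q] = 3 (min poly x^3 - 584, irreducible since 584 is not a perfect cube). [Q(ω):Q] = 2 (min poly x^2 + x + 1). Since Q(∛584) ⊂ R and ω ∉ R, we have ω ∉ Q(∛584), so x^2 + x + 1 remains irreducible over Q(∛584) and [Q(∛584, ω) : Q(∛584)] = 2. By the tower law, [Q(∛584, ω) : Q] = 3 · 2 = 6. (In fact Q(∛584, ω) is the splitting field of x^3 - 584 over Q.)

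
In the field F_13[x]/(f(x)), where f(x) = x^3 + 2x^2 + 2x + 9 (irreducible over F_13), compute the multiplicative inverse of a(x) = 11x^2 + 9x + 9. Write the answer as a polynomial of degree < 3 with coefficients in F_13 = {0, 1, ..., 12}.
a(x)^(-1) ≡ 8x (mod f(x))

Since f is irreducible over F_13, F_13[x]/(f) is a field and a(x) ≠ 0 has an inverse. Apply the extended Euclidean algorithm to f(x) and a(x) in F_13[x]: f(x) = (6x)·a(x) + (9). The last nonzero remainder is the constant 9 = gcd(f, a) in F_13. Back-substituting through the division chain expresses 9 = s(x)·a(x) + t(x)·f(x) with s(x) ≡ 7x (mod f), so (7x)·a(x) ≡ 9 (mod f). Multiplying by 9^(-1) ≡ 3 in F_13 gives a(x)^(-1) ≡ 3·(7x) ≡ 8x (mod f). Check: (11x^2 + 9x + 9)·(8x) = 10x^3 + 7x^2 + 7x ≡ 1 (mod x^3 + 2x^2 + 2x + 9).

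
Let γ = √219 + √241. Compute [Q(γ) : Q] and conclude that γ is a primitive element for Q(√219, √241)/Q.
[Q(γ) : Q] = 4 (equivalently, Q(γ) = Q(√219, √241))

Obviously Q(γ) ⊆ Q(√219, √241), and [Q(√219, √241):Q] = 4 (since 219, 241 are distinct squarefree integers > 1 with 52779 not a perfect square). To show equality we compute the minimal polynomial of γ. From γ = √219 + √241: γ^2 = 219 + 2√(52779) + 241 = 460 + 2√(52779), so γ^2 - 460 = 2√(52779); squaring, (γ^2 - 460)^2 = 4·52779, i.e. γ^4 - 920γ^2 + 211600 - 211116 = 0, i.e. γ^4 - 920γ^2 + 484 = 0. So γ is a root of x^4 - 920x^2 + 484. This polynomial is irreducible over Q: it has no rational root (each ±√219 ± √241 is irrational), and any factorization into two quadratics over Q would force √(52779) ∈ Q (pairing opposite roots) or √219, √241 ∈ Q (other pairings), all impossible. Hence [Q(γ):Q] = 4 = [Q(√219, √241):Q], so Q(γ) = Q(√219, √241).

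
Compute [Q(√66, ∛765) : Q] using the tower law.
[Q(√66, ∛765) : Q] = 6

Let L = Q(√66, ∛765). Since Q(√66) ⊂ L and [Q(√66):Q] = 2, the tower law gives 2 | [L:Q]. Likewise Q(∛765) ⊂ L with [Q(∛765):Q] = 3 (because 765 is not a perfect cube), so 3 | [L:Q]. As gcd(2,3) = 1, [L:Q] is divisible by 6. Conversely L is generated over Q by √66 and ∛765, so [L:Q] ≤ 2·3 = 6. Therefore [Q(√66, ∛765) : Q] = 6.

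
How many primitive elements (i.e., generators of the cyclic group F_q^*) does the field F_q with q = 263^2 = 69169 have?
There are φ(69168) = 20800 primitive elements

F_q^* is cyclic of order q - 1 = 69168. A cyclic group of order m has exactly φ(m) generators. Here m = 69168 = 2^4 · 3 · 11 · 131, so the number of primitive elements is φ(69168) = 20800.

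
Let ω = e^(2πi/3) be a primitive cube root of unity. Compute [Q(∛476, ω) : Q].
[Q(∛476, ω) : Q] = 6

[Q(∛476):Q] = 3 (min poly x^3 - 476, irreducible since 476 is not a perfect cube). [Q(ω):Q] = 2 (min poly x^2 + x + 1). Since Q(∛476) ⊂ R and ω ∉ R, we have ω ∉ Q(∛476), so x^2 + x + 1 remains irreducible over Q(∛476) and [Q(∛476, ω) : Q(∛476)] = 2. By the tower law, [Q(∛476, ω) : Q] = 3 · 2 = 6. (In fact Q(∛476, ω) is the splitting field of x^3 - 476 over Q.)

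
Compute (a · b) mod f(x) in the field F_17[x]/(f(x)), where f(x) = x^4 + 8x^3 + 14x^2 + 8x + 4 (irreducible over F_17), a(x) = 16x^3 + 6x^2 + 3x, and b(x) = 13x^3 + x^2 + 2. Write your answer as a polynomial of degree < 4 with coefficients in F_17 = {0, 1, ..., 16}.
a · b ≡ 12x^3 + 2x^2 + 6x + 5 (mod f(x))

Multiply in F_17[x]: a(x)·b(x) = (16x^3 + 6x^2 + 3x)·(13x^3 + x^2 + 2) = 4x^6 + 9x^5 + 11x^4 + x^3 + 12x^2 + 6x. This has degree ≥ 4, so divide by f(x) over F_17: 4x^6 + 9x^5 + 11x^4 + x^3 + 12x^2 + 6x = (4x^2 + 11x + 3)·(x^4 + 8x^3 + 14x^2 + 8x + 4) + (12x^3 + 2x^2 + 6x + 5). Hence a·b ≡ 12x^3 + 2x^2 + 6x + 5 (mod f). (F_17[x]/(f) is a field with 17^4 = 83521 elements since f is irreducible of degree 4.)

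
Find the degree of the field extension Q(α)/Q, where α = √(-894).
[Q(α):Q] = 2

[Q(α):Q] equals the degree of the minimal polynomial of α. Here α^2 = -894 and x^2 + 894 is irreducible (d = -894 is squarefree, ≠ 1, hence not a square), so deg(m_α) = 2. Thus [Q(α):Q] = 2.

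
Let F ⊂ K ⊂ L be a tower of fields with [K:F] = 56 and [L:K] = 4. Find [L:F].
[L:F] = 224

The tower law says that for any tower of field extensions F ⊂ K ⊂ L with finite degrees, [L:F] = [L:K] · [K:F]. Here this gives [L:F] = 4 · 56 = 224.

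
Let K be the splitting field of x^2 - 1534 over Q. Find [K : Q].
[K : Q] = 2

f(x) = x^2 - 1534 factors as (x - √1534)(x + √1534). The splitting field is K = Q(√1534). Since 1534 is squarefree and > 1, it is not a perfect square, so x^2 - 1534 is irreducible over Q and [Q(√1534) : Q] = 2. Hence [K : Q] = 2.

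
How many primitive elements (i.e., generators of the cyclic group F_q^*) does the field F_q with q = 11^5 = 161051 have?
There are φ(161050) = 64400 primitive elements

F_q^* is cyclic of order q - 1 = 161050. A cyclic group of order m has exactly φ(m) generators. Here m = 161050 = 2 · 5^2 · 3221, so the number of primitive elements is φ(161050) = 64400.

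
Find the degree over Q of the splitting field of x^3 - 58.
[K : Q] = 6

The roots of x^3 - 58 are ∛58, ω∛58, ω^2∛58 where ω = e^(2πi/3) is a primitive cube root of unity, so K = Q(∛58, ω). Now [Q(∛58):Q] = 3 (since 58 is not a perfect cube, x^3 - 58 is irreducible) and [Q(ω):Q] = 2. Both 2 and 3 divide [K:Q], and [K:Q] ≤ 3·2 = 6, so [K:Q] = 6. (Equivalently: Q(∛58) ⊂ R but ω ∉ R, so [K : Q(∛58)] = 2.)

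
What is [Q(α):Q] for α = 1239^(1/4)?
[Q(α):Q] = 4

α is a root of x^4 - 1239. By Eisenstein's criterion at the prime p = 3 (which divides the constant term 1239 but p^2 = 9 does not, since 1239 is squarefree), x^4 - 1239 is irreducible over Q. Hence [Q(α):Q] = 4.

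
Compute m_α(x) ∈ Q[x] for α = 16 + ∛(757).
m_α(x) = x^3 - 48x^2 + 768x - 4853

Set β = α - 16 = ∛(757), so β^3 = 757. Then (α - 16)^3 - 757 = 0, i.e. α is a root of g(x) = (x - 16)^3 - 757 = x^3 - 48x^2 + 768x - 4853. Since g(x) = h(x - 16) where h(x) = x^3 - 757, and h is irreducible over Q (because 757 is not a perfect cube, so h has no rational root, and a monic cubic with no rational root is irreducible), g is also irreducible (irreducibility is preserved under the substitution x → x - 16). Hence m_α(x) = x^3 - 48x^2 + 768x - 4853.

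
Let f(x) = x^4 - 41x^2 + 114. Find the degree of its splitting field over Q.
[K : Q] = 4

Solving the quadratic in x^2: x^2 = (41 ± √(41^2 - 4·114))/2 = (41 ± √1225)/2 = (41 ± 35)/2, giving x^2 = 3 or x^2 = 38. So f(x) = (x^2 - 3)(x^2 - 38) and the roots of f are ±√3, ±√38. Hence the splitting field is K = Q(√3, √38). Since 3 and 38 are distinct squarefree integers > 1, their product 114 is not a perfect square, so √38 ∉ Q(√3). By the tower law [K:Q] = [Q(√3,√38):Q(√3)] · [Q(√3):Q] = 2 · 2 = 4.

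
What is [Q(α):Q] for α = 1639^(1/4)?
[Q(α):Q] = 4

α is a root of x^4 - 1639. By Eisenstein's criterion at the prime p = 11 (which divides the constant term 1639 but p^2 = 121 does not, since 1639 is squarefree), x^4 - 1639 is irreducible over Q. Hence [Q(α):Q] = 4.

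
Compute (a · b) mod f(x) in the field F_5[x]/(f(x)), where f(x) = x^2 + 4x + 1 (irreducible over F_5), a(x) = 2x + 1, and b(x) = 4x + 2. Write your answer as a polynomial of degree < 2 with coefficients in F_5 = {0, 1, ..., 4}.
a · b ≡ x + 4 (mod f(x))

Multiply in F_5[x]: a(x)·b(x) = (2x + 1)·(4x + 2) = 3x^2 + 3x + 2. This has degree ≥ 2, so divide by f(x) over F_5: 3x^2 + 3x + 2 = (3)·(x^2 + 4x + 1) + (x + 4). Hence a·b ≡ x + 4 (mod f). (F_5[x]/(f) is a field with 5^2 = 25 elements since f is irreducible of degree 2.)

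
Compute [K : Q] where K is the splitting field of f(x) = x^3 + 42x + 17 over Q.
[K : Q] = 6

By the rational root test, any rational root of the monic integer polynomial f(x) = x^3 + 42x + 17 must be an integer dividing the constant term 17, i.e. one of ±{1, 17}. Evaluating: f(1) = 60, f(-1) = -26, f(17) = 5644, f(-17) = -5610; none is 0, so f has no rational root and is therefore irreducible over Q (a cubic with no linear factor over a field is irreducible). For an irreducible cubic, the Galois group is A_3 or S_3 according as the discriminant disc(f) = -4a^3 - 27b^2 = -4·(42)^3 - 27·(17)^2 = -304155 is or is not a square in Q. Here disc(f) = -304155 is not a perfect square in Q, so the Galois group of f over Q is not contained in A_3 and must be all of S_3. The splitting field has degree |S_3| = 6 over Q, so [K : Q] = 6.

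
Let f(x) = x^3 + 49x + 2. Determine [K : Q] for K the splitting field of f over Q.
[K : Q] = 6

By the rational root test, any rational root of the monic integer polynomial f(x) = x^3 + 49x + 2 must be an integer dividing the constant term 2, i.e. one of ±{1, 2}. Evaluating: f(1) = 52, f(-1) = -48, f(2) = 108, f(-2) = -104; none is 0, so f has no rational root and is therefore irreducible over Q (a cubic with no linear factor over a field is irreducible). For an irreducible cubic, the Galois group is A_3 or S_3 according as the discriminant disc(f) = -4a^3 - 27b^2 = -4·(49)^3 - 27·(2)^2 = -470704 is or is not a square in Q. Here disc(f) = -470704 is not a perfect square in Q, so the Galois group of f over Q is not contained in A_3 and must be all of S_3. The splitting field has degree |S_3| = 6 over Q, so [K : Q] = 6.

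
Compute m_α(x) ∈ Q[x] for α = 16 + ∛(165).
m_α(x) = x^3 - 48x^2 + 768x - 4261

Set β = α - 16 = ∛(165), so β^3 = 165. Then (α - 16)^3 - 165 = 0, i.e. α is a root of g(x) = (x - 16)^3 - 165 = x^3 - 48x^2 + 768x - 4261. Since g(x) = h(x - 16) where h(x) = x^3 - 165, and h is irreducible over Q (because 165 is not a perfect cube, so h has no rational root, and a monic cubic with no rational root is irreducible), g is also irreducible (irreducibility is preserved under the substitution x → x - 16). Hence m_α(x) = x^3 - 48x^2 + 768x - 4261.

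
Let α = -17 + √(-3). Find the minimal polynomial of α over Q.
m_α(x) = x^2 + 34x + 292

From α + 17 = √(-3), squaring gives (α + 17)^2 = -3, i.e. α^2 + 34α + 289 = -3, so α^2 + 34α + 292 = 0. The discriminant of x^2 + 34x + 292 is (34)^2 - 4·(292) = 1156 - 1168 = -12, and 4·(-3) is not a perfect square in Q since -3 is squarefree and ≠ 1. Hence x^2 + 34x + 292 is irreducible over Q and is the minimal polynomial of α.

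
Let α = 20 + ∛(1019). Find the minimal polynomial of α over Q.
m_α(x) = x^3 - 60x^2 + 1200x - 9019

Set β = α - 20 = ∛(1019), so β^3 = 1019. Then (α - 20)^3 - 1019 = 0, i.e. α is a root of g(x) = (x - 20)^3 - 1019 = x^3 - 60x^2 + 1200x - 9019. Since g(x) = h(x - 20) where h(x) = x^3 - 1019, and h is irreducible over Q (because 1019 is not a perfect cube, so h has no rational root, and a monic cubic with no rational root is irreducible), g is also irreducible (irreducibility is preserved under the substitution x → x - 20). Hence m_α(x) = x^3 - 60x^2 + 1200x - 9019.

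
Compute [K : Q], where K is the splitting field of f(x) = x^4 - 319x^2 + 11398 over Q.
[K : Q] = 4

Solving the quadratic in x^2: x^2 = (319 ± √(319^2 - 4·11398))/2 = (319 ± √56169)/2 = (319 ± 237)/2, giving x^2 = 41 or x^2 = 278. So f(x) = (x^2 - 41)(x^2 - 278) and the roots of f are ±√41, ±√278. Hence the splitting field is K = Q(√41, √278). Since 41 and 278 are distinct squarefree integers > 1, their product 11398 is not a perfect square, so √278 ∉ Q(√41). By the tower law [K:Q] = [Q(√41,√278):Q(√41)] · [Q(√41):Q] = 2 · 2 = 4.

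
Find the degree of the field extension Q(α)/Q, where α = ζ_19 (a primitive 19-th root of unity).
[Q(α):Q] = 18

The minimal polynomial of ζ_19 over Q is the 19-th cyclotomic polynomial Φ_19(x), which is irreducible over Q and has degree φ(19) = 18. Hence [Q(α):Q] = φ(19) = 18.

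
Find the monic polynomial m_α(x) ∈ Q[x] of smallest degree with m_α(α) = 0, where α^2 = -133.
m_α(x) = x^2 + 133

α satisfies α^2 + 133 = 0, so x^2 + 133 annihilates α. Since d = -133 is squarefree and ≠ 1, it is not a perfect square in Q, so x^2 + 133 has no rational root and is therefore irreducible over Q (a degree-2 polynomial over a field is irreducible iff it has no root). Hence m_α(x) = x^2 + 133.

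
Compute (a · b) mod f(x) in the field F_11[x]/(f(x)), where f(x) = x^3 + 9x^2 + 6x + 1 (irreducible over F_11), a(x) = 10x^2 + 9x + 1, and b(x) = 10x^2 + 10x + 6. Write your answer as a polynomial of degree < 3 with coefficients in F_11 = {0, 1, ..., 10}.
a · b ≡ 10x^2 + 1 (mod f(x))

Multiply in F_11[x]: a(x)·b(x) = (10x^2 + 9x + 1)·(10x^2 + 10x + 6) = x^4 + 3x^3 + 6x^2 + 9x + 6. This has degree ≥ 3, so divide by f(x) over F_11: x^4 + 3x^3 + 6x^2 + 9x + 6 = (x + 5)·(x^3 + 9x^2 + 6x + 1) + (10x^2 + 1). Hence a·b ≡ 10x^2 + 1 (mod f). (F_11[x]/(f) is a field with 11^3 = 1331 elements since f is irreducible of degree 3.)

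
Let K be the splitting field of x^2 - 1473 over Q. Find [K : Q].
[K : Q] = 2

f(x) = x^2 - 1473 factors as (x - √1473)(x + √1473). The splitting field is K = Q(√1473). Since 1473 is squarefree and > 1, it is not a perfect square, so x^2 - 1473 is irreducible over Q and [Q(√1473) : Q] = 2. Hence [K : Q] = 2.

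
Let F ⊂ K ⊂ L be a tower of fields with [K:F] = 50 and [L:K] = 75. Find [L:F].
[L:F] = 3750

The tower law says that for any tower of field extensions F ⊂ K ⊂ L with finite degrees, [L:F] = [L:K] · [K:F]. Here this gives [L:F] = 75 · 50 = 3750.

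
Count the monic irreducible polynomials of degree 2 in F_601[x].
There are 180300 monic irreducible polynomials of degree 2 over F_601

Each element of F_{601^2} that lies in no proper subfield is a root of exactly one monic irreducible of degree 2 over F_601, and each such polynomial has 2 distinct roots in F_{601^2}. By Möbius inversion the count is N_601(2) = (1/2) Σ_{d|2} μ(2/d) · 601^d = (1/2)(μ(2)·601^1 + μ(1)·601^2) = 360600/2 = 180300.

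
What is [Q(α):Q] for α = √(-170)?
[Q(α):Q] = 2

[Q(α):Q] equals the degree of the minimal polynomial of α. Here α^2 = -170 and x^2 + 170 is irreducible (d = -170 is squarefree, ≠ 1, hence not a square), so deg(m_α) = 2. Thus [Q(α):Q] = 2.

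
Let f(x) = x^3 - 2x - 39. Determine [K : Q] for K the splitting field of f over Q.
[K : Q] = 6

By the rational root test, any rational root of the monic integer polynomial f(x) = x^3 - 2x - 39 must be an integer dividing the constant term -39, i.e. one of ±{1, 3, 13, 39}. Evaluating: f(1) = -40, f(-1) = -38, f(3) = -18, f(-3) = -60, f(13) = 2132, f(-13) = -2210, f(39) = 59202, f(-39) = -59280; none is 0, so f has no rational root and is therefore irreducible over Q (a cubic with no linear factor over a field is irreducible). For an irreducible cubic, the Galois group is A_3 or S_3 according as the discriminant disc(f) = -4a^3 - 27b^2 = -4·(-2)^3 - 27·(-39)^2 = -41035 is or is not a square in Q. Here disc(f) = -41035 is not a perfect square in Q, so the Galois group of f over Q is not contained in A_3 and must be all of S_3. The splitting field has degree |S_3| = 6 over Q, so [K : Q] = 6.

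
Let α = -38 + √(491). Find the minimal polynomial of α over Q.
m_α(x) = x^2 + 76x + 953

From α + 38 = √(491), squaring gives (α + 38)^2 = 491, i.e. α^2 + 76α + 1444 = 491, so α^2 + 76α + 953 = 0. The discriminant of x^2 + 76x + 953 is (76)^2 - 4·(953) = 5776 - 3812 = 1964, and 4·(491) is not a perfect square in Q since 491 is squarefree and ≠ 1. Hence x^2 + 76x + 953 is irreducible over Q and is the minimal polynomial of α.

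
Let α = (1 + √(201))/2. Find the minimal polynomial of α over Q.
m_α(x) = x^2 - x - 50

From 2α - 1 = √(201), squaring gives (2α - 1)^2 = 201, i.e. 4α^2 - 4α + 1 = 201, so α^2 - α + (1 - 201)/4 = 0. Since 201 ≡ 1 (mod 4), (1 - 201)/4 = -50 ∈ Z. The polynomial x^2 - x - 50 has discriminant 1 - 4·(-50) = 201, which is not a perfect square in Q (d = 201 is squarefree and ≠ 1), so x^2 - x - 50 is irreducible over Q. It is the minimal polynomial of α.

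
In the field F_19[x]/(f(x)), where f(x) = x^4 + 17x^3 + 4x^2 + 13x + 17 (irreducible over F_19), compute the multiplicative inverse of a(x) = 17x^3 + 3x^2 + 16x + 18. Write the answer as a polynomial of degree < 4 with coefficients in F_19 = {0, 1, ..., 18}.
a(x)^(-1) ≡ 18x^3 + 7x^2 + 15x + 14 (mod f(x))

Since f is irreducible over F_19, F_19[x]/(f) is a field and a(x) ≠ 0 has an inverse. Apply the extended Euclidean algorithm to f(x) and a(x) in F_19[x]: f(x) = (9x + 5)·a(x) + (16x^2 + 18x + 3);  a(x) = (7x + 3)·(16x^2 + 18x + 3) + (17x + 9);  (16x^2 + 18x + 3) = (11x + 12)·(17x + 9) + (9). The last nonzero remainder is the constant 9 = gcd(f, a) in F_19. Back-substituting through the division chain expresses 9 = s(x)·a(x) + t(x)·f(x) with s(x) ≡ 10x^3 + 6x^2 + 2x + 12 (mod f), so (10x^3 + 6x^2 + 2x + 12)·a(x) ≡ 9 (mod f). Multiplying by 9^(-1) ≡ 17 in F_19 gives a(x)^(-1) ≡ 17·(10x^3 + 6x^2 + 2x + 12) ≡ 18x^3 + 7x^2 + 15x + 14 (mod f). Check: (17x^3 + 3x^2 + 16x + 18)·(18x^3 + 7x^2 + 15x + 14) = 2x^6 + 2x^5 + 13x^4 + 16x^3 + 9x^2 + 5 ≡ 1 (mod x^4 + 17x^3 + 4x^2 + 13x + 17).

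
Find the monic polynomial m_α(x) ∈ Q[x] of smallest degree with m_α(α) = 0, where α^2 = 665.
m_α(x) = x^2 - 665

α satisfies α^2 - 665 = 0, so x^2 - 665 annihilates α. Since d = 665 is squarefree and ≠ 1, it is not a perfect square in Q, so x^2 - 665 has no rational root and is therefore irreducible over Q (a degree-2 polynomial over a field is irreducible iff it has no root). Hence m_α(x) = x^2 - 665.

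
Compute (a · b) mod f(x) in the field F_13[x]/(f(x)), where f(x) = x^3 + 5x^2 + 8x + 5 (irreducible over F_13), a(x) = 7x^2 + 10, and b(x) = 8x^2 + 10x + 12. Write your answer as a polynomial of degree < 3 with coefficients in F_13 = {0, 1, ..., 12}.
a · b ≡ 12x^2 + 5x (mod f(x))

Multiply in F_13[x]: a(x)·b(x) = (7x^2 + 10)·(8x^2 + 10x + 12) = 4x^4 + 5x^3 + 8x^2 + 9x + 3. This has degree ≥ 3, so divide by f(x) over F_13: 4x^4 + 5x^3 + 8x^2 + 9x + 3 = (4x + 11)·(x^3 + 5x^2 + 8x + 5) + (12x^2 + 5x). Hence a·b ≡ 12x^2 + 5x (mod f). (F_13[x]/(f) is a field with 13^3 = 2197 elements since f is irreducible of degree 3.)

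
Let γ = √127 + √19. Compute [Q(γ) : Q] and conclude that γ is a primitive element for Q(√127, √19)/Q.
[Q(γ) : Q] = 4 (equivalently, Q(γ) = Q(√127, √19))

Obviously Q(γ) ⊆ Q(√127, √19), and [Q(√127, √19):Q] = 4 (since 127, 19 are distinct squarefree integers > 1 with 2413 not a perfect square). To show equality we compute the minimal polynomial of γ. From γ = √127 + √19: γ^2 = 127 + 2√(2413) + 19 = 146 + 2√(2413), so γ^2 - 146 = 2√(2413); squaring, (γ^2 - 146)^2 = 4·2413, i.e. γ^4 - 292γ^2 + 21316 - 9652 = 0, i.e. γ^4 - 292γ^2 + 11664 = 0. So γ is a root of x^4 - 292x^2 + 11664. This polynomial is irreducible over Q: it has no rational root (each ±√127 ± √19 is irrational), and any factorization into two quadratics over Q would force √(2413) ∈ Q (pairing opposite roots) or √127, √19 ∈ Q (other pairings), all impossible. Hence [Q(γ):Q] = 4 = [Q(√127, √19):Q], so Q(γ) = Q(√127, √19).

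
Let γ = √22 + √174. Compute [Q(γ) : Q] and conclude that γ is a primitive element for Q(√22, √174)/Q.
[Q(γ) : Q] = 4 (equivalently, Q(γ) = Q(√22, √174))

Obviously Q(γ) ⊆ Q(√22, √174), and [Q(√22, √174):Q] = 4 (since 22, 174 are distinct squarefree integers > 1 with 3828 not a perfect square). To show equality we compute the minimal polynomial of γ. From γ = √22 + √174: γ^2 = 22 + 2√(3828) + 174 = 196 + 2√(3828), so γ^2 - 196 = 2√(3828); squaring, (γ^2 - 196)^2 = 4·3828, i.e. γ^4 - 392γ^2 + 38416 - 15312 = 0, i.e. γ^4 - 392γ^2 + 23104 = 0. So γ is a root of x^4 - 392x^2 + 23104. This polynomial is irreducible over Q: it has no rational root (each ±√22 ± √174 is irrational), and any factorization into two quadratics over Q would force √(3828) ∈ Q (pairing opposite roots) or √22, √174 ∈ Q (other pairings), all impossible. Hence [Q(γ):Q] = 4 = [Q(√22, √174):Q], so Q(γ) = Q(√22, √174).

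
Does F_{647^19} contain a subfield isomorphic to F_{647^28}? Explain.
No: F_{647^28} is not a subfield of F_{647^19}

F_{p^m} embeds in F_{p^n} iff m | n. Here 28 ∤ 19 (since 19 = 0·28 + 19 with remainder 19 ≠ 0), so F_{647^28} is not a subfield of F_{647^19}. Equivalently: if it were, the tower law would give 28 = [F_{647^28}:F_647] dividing [F_{647^19}:F_647] = 19, contradiction.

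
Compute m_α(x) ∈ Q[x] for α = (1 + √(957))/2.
m_α(x) = x^2 - x - 239

From 2α - 1 = √(957), squaring gives (2α - 1)^2 = 957, i.e. 4α^2 - 4α + 1 = 957, so α^2 - α + (1 - 957)/4 = 0. Since 957 ≡ 1 (mod 4), (1 - 957)/4 = -239 ∈ Z. The polynomial x^2 - x - 239 has discriminant 1 - 4·(-239) = 957, which is not a perfect square in Q (d = 957 is squarefree and ≠ 1), so x^2 - x - 239 is irreducible over Q. It is the minimal polynomial of α.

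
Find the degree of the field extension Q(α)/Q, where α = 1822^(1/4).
[Q(α):Q] = 4

α is a root of x^4 - 1822. By Eisenstein's criterion at the prime p = 2 (which divides the constant term 1822 but p^2 = 4 does not, since 1822 is squarefree), x^4 - 1822 is irreducible over Q. Hence [Q(α):Q] = 4.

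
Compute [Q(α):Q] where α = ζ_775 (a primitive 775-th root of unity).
[Q(α):Q] = 600

The minimal polynomial of ζ_775 over Q is the 775-th cyclotomic polynomial Φ_775(x), which is irreducible over Q and has degree φ(775) = 600. Hence [Q(α):Q] = φ(775) = 600.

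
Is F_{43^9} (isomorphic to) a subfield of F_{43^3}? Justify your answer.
No: F_{43^9} is not a subfield of F_{43^3}

F_{p^m} embeds in F_{p^n} iff m | n. Here 9 ∤ 3 (since 3 = 0·9 + 3 with remainder 3 ≠ 0), so F_{43^9} is not a subfield of F_{43^3}. Equivalently: if it were, the tower law would give 9 = [F_{43^9}:F_43] dividing [F_{43^3}:F_43] = 3, contradiction.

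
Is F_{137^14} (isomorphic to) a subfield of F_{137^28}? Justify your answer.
Yes: F_{137^14} is a subfield of F_{137^28}

F_{p^m} embeds in F_{p^n} iff m | n (since F_{p^n} is the splitting field of x^(p^n) - x, and F_{p^m} ⊂ F_{p^n} forces p^n to be a power of p^m, i.e. m | n; conversely if m | n then every root of x^(p^m) - x is a root of x^(p^n) - x). Here 14 | 28 (since 28 = 2·14), so F_{137^14} is a subfield of F_{137^28}, and [F_{137^28} : F_{137^14}] = 28/14 = 2.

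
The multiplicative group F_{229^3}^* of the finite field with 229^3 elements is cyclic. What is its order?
|F_{229^3}^*| = 12008988

F_{229^3} has 229^3 = 12008989 elements; its multiplicative group consists of all nonzero elements, so |F_{229^3}^*| = 12008989 - 1 = 12008988. (It is cyclic since any finite subgroup of the multiplicative group of a field is cyclic.)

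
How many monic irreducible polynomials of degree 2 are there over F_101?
There are 5050 monic irreducible polynomials of degree 2 over F_101

Each element of F_{101^2} that lies in no proper subfield is a root of exactly one monic irreducible of degree 2 over F_101, and each such polynomial has 2 distinct roots in F_{101^2}. By Möbius inversion the count is N_101(2) = (1/2) Σ_{d|2} μ(2/d) · 101^d = (1/2)(μ(2)·101^1 + μ(1)·101^2) = 10100/2 = 5050.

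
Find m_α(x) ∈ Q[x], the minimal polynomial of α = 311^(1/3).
m_α(x) = x^3 - 311

α satisfies α^3 = 311, so x^3 - 311 annihilates α. By the rational root test, a rational root p/q (in lowest terms) of x^3 - 311 would satisfy p^3 = 311 q^3, forcing q = 1 and p^3 = 311; but 311 is not a perfect cube, contradiction. A monic cubic over Q with no rational root is irreducible (any nontrivial factorization would include a linear factor). Hence x^3 - 311 is the minimal polynomial of α, and in particular [Q(α):Q] = 3.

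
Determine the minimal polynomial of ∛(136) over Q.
m_α(x) = x^3 - 136

α satisfies α^3 = 136, so x^3 - 136 annihilates α. By the rational root test, a rational root p/q (in lowest terms) of x^3 - 136 would satisfy p^3 = 136 q^3, forcing q = 1 and p^3 = 136; but 136 is not a perfect cube, contradiction. A monic cubic over Q with no rational root is irreducible (any nontrivial factorization would include a linear factor). Hence x^3 - 136 is the minimal polynomial of α, and in particular [Q(α):Q] = 3.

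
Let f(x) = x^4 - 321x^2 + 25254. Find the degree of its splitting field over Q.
[K : Q] = 4

Solving the quadratic in x^2: x^2 = (321 ± √(321^2 - 4·25254))/2 = (321 ± √2025)/2 = (321 ± 45)/2, giving x^2 = 183 or x^2 = 138. So f(x) = (x^2 - 183)(x^2 - 138) and the roots of f are ±√183, ±√138. Hence the splitting field is K = Q(√183, √138). Since 183 and 138 are distinct squarefree integers > 1, their product 25254 is not a perfect square, so √138 ∉ Q(√183). By the tower law [K:Q] = [Q(√183,√138):Q(√183)] · [Q(√183):Q] = 2 · 2 = 4.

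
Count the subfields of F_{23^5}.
F_{23^5} has 2 subfields

The subfields of F_{p^n} are exactly the fields F_{p^d} for d | n (each is the fixed field of the unique index-d subgroup of Gal(F_{p^n}/F_p) ≅ Z/nZ). The divisors of n = 5 are {1, 5}, giving 2 subfields: F_{23^1}, F_{23^5}.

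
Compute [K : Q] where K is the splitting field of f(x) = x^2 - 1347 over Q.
[K : Q] = 2

f(x) = x^2 - 1347 factors as (x - √1347)(x + √1347). The splitting field is K = Q(√1347). Since 1347 is squarefree and > 1, it is not a perfect square, so x^2 - 1347 is irreducible over Q and [Q(√1347) : Q] = 2. Hence [K : Q] = 2.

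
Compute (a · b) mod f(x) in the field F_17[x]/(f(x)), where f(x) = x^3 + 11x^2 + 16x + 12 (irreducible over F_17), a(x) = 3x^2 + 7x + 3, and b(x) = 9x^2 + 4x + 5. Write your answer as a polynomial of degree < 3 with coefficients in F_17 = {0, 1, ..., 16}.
a · b ≡ 6x^2 + 11x + 10 (mod f(x))

Multiply in F_17[x]: a(x)·b(x) = (3x^2 + 7x + 3)·(9x^2 + 4x + 5) = 10x^4 + 7x^3 + 2x^2 + 13x + 15. This has degree ≥ 3, so divide by f(x) over F_17: 10x^4 + 7x^3 + 2x^2 + 13x + 15 = (10x + 16)·(x^3 + 11x^2 + 16x + 12) + (6x^2 + 11x + 10). Hence a·b ≡ 6x^2 + 11x + 10 (mod f). (F_17[x]/(f) is a field with 17^3 = 4913 elements since f is irreducible of degree 3.)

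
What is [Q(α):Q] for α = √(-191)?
[Q(α):Q] = 2

[Q(α):Q] equals the degree of the minimal polynomial of α. Here α^2 = -191 and x^2 + 191 is irreducible (d = -191 is squarefree, ≠ 1, hence not a square), so deg(m_α) = 2. Thus [Q(α):Q] = 2.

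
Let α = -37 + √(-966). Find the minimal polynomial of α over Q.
m_α(x) = x^2 + 74x + 2335

From α + 37 = √(-966), squaring gives (α + 37)^2 = -966, i.e. α^2 + 74α + 1369 = -966, so α^2 + 74α + 2335 = 0. The discriminant of x^2 + 74x + 2335 is (74)^2 - 4·(2335) = 5476 - 9340 = -3864, and 4·(-966) is not a perfect square in Q since -966 is squarefree and ≠ 1. Hence x^2 + 74x + 2335 is irreducible over Q and is the minimal polynomial of α.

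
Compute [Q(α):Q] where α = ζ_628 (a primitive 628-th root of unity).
[Q(α):Q] = 312

The minimal polynomial of ζ_628 over Q is the 628-th cyclotomic polynomial Φ_628(x), which is irreducible over Q and has degree φ(628) = 312. Hence [Q(α):Q] = φ(628) = 312.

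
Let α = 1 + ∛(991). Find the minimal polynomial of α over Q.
m_α(x) = x^3 - 3x^2 + 3x - 992

Set β = α - 1 = ∛(991), so β^3 = 991. Then (α - 1)^3 - 991 = 0, i.e. α is a root of g(x) = (x - 1)^3 - 991 = x^3 - 3x^2 + 3x - 992. Since g(x) = h(x - 1) where h(x) = x^3 - 991, and h is irreducible over Q (because 991 is not a perfect cube, so h has no rational root, and a monic cubic with no rational root is irreducible), g is also irreducible (irreducibility is preserved under the substitution x → x - 1). Hence m_α(x) = x^3 - 3x^2 + 3x - 992.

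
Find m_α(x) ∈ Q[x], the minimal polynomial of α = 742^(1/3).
m_α(x) = x^3 - 742

α satisfies α^3 = 742, so x^3 - 742 annihilates α. By the rational root test, a rational root p/q (in lowest terms) of x^3 - 742 would satisfy p^3 = 742 q^3, forcing q = 1 and p^3 = 742; but 742 is not a perfect cube, contradiction. A monic cubic over Q with no rational root is irreducible (any nontrivial factorization would include a linear factor). Hence x^3 - 742 is the minimal polynomial of α, and in particular [Q(α):Q] = 3.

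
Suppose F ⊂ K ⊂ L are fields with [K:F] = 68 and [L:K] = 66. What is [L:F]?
[L:F] = 4488

The tower law says that for any tower of field extensions F ⊂ K ⊂ L with finite degrees, [L:F] = [L:K] · [K:F]. Here this gives [L:F] = 66 · 68 = 4488.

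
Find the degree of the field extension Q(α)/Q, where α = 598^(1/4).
[Q(α):Q] = 4

α is a root of x^4 - 598. By Eisenstein's criterion at the prime p = 2 (which divides the constant term 598 but p^2 = 4 does not, since 598 is squarefree), x^4 - 598 is irreducible over Q. Hence [Q(α):Q] = 4.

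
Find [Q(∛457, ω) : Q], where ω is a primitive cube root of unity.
[Q(∛457, ω) : Q] = 6

[Q(∛457):Q] = 3 (min poly x^3 - 457, irreducible since 457 is not a perfect cube). [Q(ω):Q] = 2 (min poly x^2 + x + 1). Since Q(∛457) ⊂ R and ω ∉ R, we have ω ∉ Q(∛457), so x^2 + x + 1 remains irreducible over Q(∛457) and [Q(∛457, ω) : Q(∛457)] = 2. By the tower law, [Q(∛457, ω) : Q] = 3 · 2 = 6. (In fact Q(∛457, ω) is the splitting field of x^3 - 457 over Q.)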